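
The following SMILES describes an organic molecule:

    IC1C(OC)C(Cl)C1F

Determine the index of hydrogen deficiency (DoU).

Molecular formula: C5H7ClFIO.
DoU = (2C + 2 + N − H − X) / 2, where X is the halogen count and O/S are ignored.
    = (2·5 + 2 + 0 − 7 − 3) / 2 = 2 / 2 = 1.

1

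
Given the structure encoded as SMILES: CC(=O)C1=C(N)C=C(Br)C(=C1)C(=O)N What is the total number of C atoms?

9

Count every carbon token in the SMILES (each C, including those in ring-closure positions and inside branches).
Carbon count: 9.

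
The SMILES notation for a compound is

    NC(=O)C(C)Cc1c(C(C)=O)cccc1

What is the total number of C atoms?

12

Count every carbon token in the SMILES (each C, including those in ring-closure positions and inside branches).
Carbon count: 12.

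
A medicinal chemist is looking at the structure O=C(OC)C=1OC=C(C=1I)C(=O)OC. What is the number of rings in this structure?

In SMILES, each pair of matching ring-closure digits denotes one ring-closing bond; the number of such bonds equals the number of independent rings.
Ring-closure bonds here: 1.

1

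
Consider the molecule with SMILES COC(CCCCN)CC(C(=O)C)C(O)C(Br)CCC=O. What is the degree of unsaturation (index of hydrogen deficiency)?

Molecular formula: C15H28BrNO4.
DoU = (2C + 2 + N − H − X) / 2, where X is the halogen count and O/S are ignored.
    = (2·15 + 2 + 1 − 28 − 1) / 2 = 4 / 2 = 2.

2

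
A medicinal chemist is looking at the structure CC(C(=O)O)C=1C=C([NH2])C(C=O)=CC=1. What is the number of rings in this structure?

In SMILES, each pair of matching ring-closure digits denotes one ring-closing bond; the number of such bonds equals the number of independent rings.
Ring-closure bonds here: 1.

1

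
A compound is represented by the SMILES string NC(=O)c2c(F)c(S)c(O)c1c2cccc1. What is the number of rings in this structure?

2

In SMILES, each pair of matching ring-closure digits denotes one ring-closing bond; the number of such bonds equals the number of independent rings.
Ring-closure bonds here: 2.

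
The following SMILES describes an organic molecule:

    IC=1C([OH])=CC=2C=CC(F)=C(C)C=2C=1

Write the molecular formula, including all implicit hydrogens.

C11H8FIO

Walk through each heavy atom and fill implicit hydrogens from standard valence (C 4, N 3, O 2, S 2, halogen 1):
  atom 1: I (halogen, monovalent) → 0 H
  atom 2: C, bond orders sum to 4 (valence 4) → 0 H
  atom 3: C, bond orders sum to 4 (valence 4) → 0 H
  atom 4: O with explicit H count 1
  atom 5: C, bond orders sum to 3 (valence 4) → 1 H
  atom 6: C, bond orders sum to 4 (valence 4) → 0 H
  atom 7: C, bond orders sum to 3 (valence 4) → 1 H
  atom 8: C, bond orders sum to 3 (valence 4) → 1 H
  atom 9: C, bond orders sum to 4 (valence 4) → 0 H
  atom 10: F (halogen, monovalent) → 0 H
  atom 11: C, bond orders sum to 4 (valence 4) → 0 H
  atom 12: C, bond orders sum to 1 (valence 4) → 3 H
  atom 13: C, bond orders sum to 4 (valence 4) → 0 H
  atom 14: C, bond orders sum to 3 (valence 4) → 1 H
Totals → C:11, H:8, F:1, I:1, O:1.
In Hill order: C11H8FIO.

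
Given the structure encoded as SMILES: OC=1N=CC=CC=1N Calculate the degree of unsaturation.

Molecular formula: C5H6N2O.
DoU = (2C + 2 + N − H − X) / 2, where X is the halogen count and O/S are ignored.
    = (2·5 + 2 + 2 − 6 − 0) / 2 = 8 / 2 = 4.

4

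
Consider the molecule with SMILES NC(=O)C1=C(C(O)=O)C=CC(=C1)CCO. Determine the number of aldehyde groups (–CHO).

0

Scan the SMILES for the aldehyde motif — none present.
Groups that are present: 1 amide, 1 carboxylic acid, 1 hydroxyl.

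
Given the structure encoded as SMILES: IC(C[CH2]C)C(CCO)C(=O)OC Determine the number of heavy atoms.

13

Every atom symbol written in the SMILES (organic subset) is one heavy atom; implicit H are not written.
Heavy atoms by element → C:9, I:1, O:3.
Total: 13.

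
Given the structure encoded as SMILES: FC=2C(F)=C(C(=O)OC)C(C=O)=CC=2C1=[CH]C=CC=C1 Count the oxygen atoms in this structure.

Scan the SMILES for O atoms (remember two-letter symbols like Cl and Br are single atoms).
Oxygen count: 3.

3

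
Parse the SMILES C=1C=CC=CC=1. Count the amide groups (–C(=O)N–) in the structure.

0

Scan the SMILES for the amide motif — none present.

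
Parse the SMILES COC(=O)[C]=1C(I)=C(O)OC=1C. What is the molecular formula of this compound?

C7H7IO4

Walk through each heavy atom and fill implicit hydrogens from standard valence (C 4, N 3, O 2, S 2, halogen 1):
  atom 1: C, bond orders sum to 1 (valence 4) → 3 H
  atom 2: O, bond orders sum to 2 (valence 2) → 0 H
  atom 3: C, bond orders sum to 4 (valence 4) → 0 H
  atom 4: O, bond orders sum to 2 (valence 2) → 0 H
  atom 5: C with explicit H count 0
  atom 6: C, bond orders sum to 4 (valence 4) → 0 H
  atom 7: I (halogen, monovalent) → 0 H
  atom 8: C, bond orders sum to 4 (valence 4) → 0 H
  atom 9: O, bond orders sum to 1 (valence 2) → 1 H
  atom 10: O, bond orders sum to 2 (valence 2) → 0 H
  atom 11: C, bond orders sum to 4 (valence 4) → 0 H
  atom 12: C, bond orders sum to 1 (valence 4) → 3 H
Totals → C:7, H:7, I:1, O:4.
In Hill order: C7H7IO4.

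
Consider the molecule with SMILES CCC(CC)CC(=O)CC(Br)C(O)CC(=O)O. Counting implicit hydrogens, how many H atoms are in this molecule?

21

Walk through each heavy atom and fill implicit hydrogens from standard valence (C 4, N 3, O 2, S 2, halogen 1):
  atom 1: C, bond orders sum to 1 (valence 4) → 3 H
  atom 2: C, bond orders sum to 2 (valence 4) → 2 H
  atom 3: C, bond orders sum to 3 (valence 4) → 1 H
  atom 4: C, bond orders sum to 2 (valence 4) → 2 H
  atom 5: C, bond orders sum to 1 (valence 4) → 3 H
  atom 6: C, bond orders sum to 2 (valence 4) → 2 H
  atom 7: C, bond orders sum to 4 (valence 4) → 0 H
  atom 8: O, bond orders sum to 2 (valence 2) → 0 H
  atom 9: C, bond orders sum to 2 (valence 4) → 2 H
  atom 10: C, bond orders sum to 3 (valence 4) → 1 H
  atom 11: Br (halogen, monovalent) → 0 H
  atom 12: C, bond orders sum to 3 (valence 4) → 1 H
  atom 13: O, bond orders sum to 1 (valence 2) → 1 H
  atom 14: C, bond orders sum to 2 (valence 4) → 2 H
  atom 15: C, bond orders sum to 4 (valence 4) → 0 H
  atom 16: O, bond orders sum to 2 (valence 2) → 0 H
  atom 17: O, bond orders sum to 1 (valence 2) → 1 H
Total hydrogens: 21.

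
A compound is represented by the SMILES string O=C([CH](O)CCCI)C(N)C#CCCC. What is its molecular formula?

C11H18INO2

Walk through each heavy atom and fill implicit hydrogens from standard valence (C 4, N 3, O 2, S 2, halogen 1):
  atom 1: O, bond orders sum to 2 (valence 2) → 0 H
  atom 2: C, bond orders sum to 4 (valence 4) → 0 H
  atom 3: C with explicit H count 1
  atom 4: O, bond orders sum to 1 (valence 2) → 1 H
  atom 5: C, bond orders sum to 2 (valence 4) → 2 H
  atom 6: C, bond orders sum to 2 (valence 4) → 2 H
  atom 7: C, bond orders sum to 2 (valence 4) → 2 H
  atom 8: I (halogen, monovalent) → 0 H
  atom 9: C, bond orders sum to 3 (valence 4) → 1 H
  atom 10: N, bond orders sum to 1 (valence 3) → 2 H
  atom 11: C, bond orders sum to 4 (valence 4) → 0 H
  atom 12: C, bond orders sum to 4 (valence 4) → 0 H
  atom 13: C, bond orders sum to 2 (valence 4) → 2 H
  atom 14: C, bond orders sum to 2 (valence 4) → 2 H
  atom 15: C, bond orders sum to 1 (valence 4) → 3 H
Totals → C:11, H:18, I:1, N:1, O:2.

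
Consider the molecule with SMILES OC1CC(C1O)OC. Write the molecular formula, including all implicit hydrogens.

Walk through each heavy atom and fill implicit hydrogens from standard valence (C 4, N 3, O 2, S 2, halogen 1):
  atom 1: O, bond orders sum to 1 (valence 2) → 1 H
  atom 2: C, bond orders sum to 3 (valence 4) → 1 H
  atom 3: C, bond orders sum to 2 (valence 4) → 2 H
  atom 4: C, bond orders sum to 3 (valence 4) → 1 H
  atom 5: C, bond orders sum to 3 (valence 4) → 1 H
  atom 6: O, bond orders sum to 1 (valence 2) → 1 H
  atom 7: O, bond orders sum to 2 (valence 2) → 0 H
  atom 8: C, bond orders sum to 1 (valence 4) → 3 H
Totals → C:5, H:10, O:3.
In Hill order: C5H10O3.

C5H10O3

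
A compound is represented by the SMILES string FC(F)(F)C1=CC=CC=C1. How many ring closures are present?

In SMILES, each pair of matching ring-closure digits denotes one ring-closing bond; the number of such bonds equals the number of independent rings.
Ring-closure bonds here: 1.

1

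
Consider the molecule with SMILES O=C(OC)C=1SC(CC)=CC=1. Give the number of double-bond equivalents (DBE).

Degree of unsaturation = (number of rings) + (number of π bonds).
Ring closures in the SMILES: 1.
π bonds: 3 double bonds (each 1 DoU) → 3 DoU from unsaturation.
Total DoU = 1 + 3 = 4.

4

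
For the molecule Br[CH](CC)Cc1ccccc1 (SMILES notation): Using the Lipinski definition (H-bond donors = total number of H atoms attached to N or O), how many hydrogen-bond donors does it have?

Donors: find every N or O and count the H atoms it carries.
  (no N or O atoms present)
Lipinski HBD = 0.

0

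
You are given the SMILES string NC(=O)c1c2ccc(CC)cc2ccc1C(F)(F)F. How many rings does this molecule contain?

In SMILES, each pair of matching ring-closure digits denotes one ring-closing bond; the number of such bonds equals the number of independent rings.
Ring-closure bonds here: 2.

2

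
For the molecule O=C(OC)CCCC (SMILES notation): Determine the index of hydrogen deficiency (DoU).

1

Degree of unsaturation = (number of rings) + (number of π bonds).
Ring closures in the SMILES: 0.
π bonds: 1 double bond (each 1 DoU) → 1 DoU from unsaturation.
Total DoU = 0 + 1 = 1.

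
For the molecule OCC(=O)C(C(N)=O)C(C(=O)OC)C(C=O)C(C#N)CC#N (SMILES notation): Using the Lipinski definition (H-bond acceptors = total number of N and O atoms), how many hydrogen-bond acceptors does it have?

N atoms: 3; O atoms: 6.
Lipinski HBA = 3 + 6 = 9.

9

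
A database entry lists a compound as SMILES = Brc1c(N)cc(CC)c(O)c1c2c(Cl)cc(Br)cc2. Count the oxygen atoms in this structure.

Scan the SMILES for O atoms (remember two-letter symbols like Cl and Br are single atoms).
Oxygen count: 1.

1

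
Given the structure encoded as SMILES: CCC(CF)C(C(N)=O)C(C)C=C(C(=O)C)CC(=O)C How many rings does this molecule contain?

0

In SMILES, each pair of matching ring-closure digits denotes one ring-closing bond; the number of such bonds equals the number of independent rings.
Ring-closure bonds here: 0.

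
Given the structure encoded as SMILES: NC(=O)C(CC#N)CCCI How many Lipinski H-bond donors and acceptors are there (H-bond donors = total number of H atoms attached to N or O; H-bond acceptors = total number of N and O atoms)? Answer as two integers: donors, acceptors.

2, 3

Donors: find every N or O and count the H atoms it carries.
  atom 1 (N): bond orders sum to 1 → 2 H
  atom 3 (O): bond orders sum to 2 → 0 H
  atom 7 (N): bond orders sum to 3 → 0 H
Lipinski HBD = 2.
Acceptors: N atoms = 2, O atoms = 1 → HBA = 3.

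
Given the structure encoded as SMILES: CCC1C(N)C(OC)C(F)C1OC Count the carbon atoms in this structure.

Count every carbon token in the SMILES (each C, including those in ring-closure positions and inside branches).
Carbon count: 9.

9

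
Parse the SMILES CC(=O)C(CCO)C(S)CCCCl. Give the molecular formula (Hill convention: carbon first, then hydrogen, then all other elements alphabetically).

Walk through each heavy atom and fill implicit hydrogens from standard valence (C 4, N 3, O 2, S 2, halogen 1):
  atom 1: C, bond orders sum to 1 (valence 4) → 3 H
  atom 2: C, bond orders sum to 4 (valence 4) → 0 H
  atom 3: O, bond orders sum to 2 (valence 2) → 0 H
  atom 4: C, bond orders sum to 3 (valence 4) → 1 H
  atom 5: C, bond orders sum to 2 (valence 4) → 2 H
  atom 6: C, bond orders sum to 2 (valence 4) → 2 H
  atom 7: O, bond orders sum to 1 (valence 2) → 1 H
  atom 8: C, bond orders sum to 3 (valence 4) → 1 H
  atom 9: S, bond orders sum to 1 (valence 2) → 1 H
  atom 10: C, bond orders sum to 2 (valence 4) → 2 H
  atom 11: C, bond orders sum to 2 (valence 4) → 2 H
  atom 12: C, bond orders sum to 2 (valence 4) → 2 H
  atom 13: Cl (halogen, monovalent) → 0 H
Totals → C:9, H:17, Cl:1, O:2, S:1.
In Hill order: C9H17ClO2S.

C9H17ClO2S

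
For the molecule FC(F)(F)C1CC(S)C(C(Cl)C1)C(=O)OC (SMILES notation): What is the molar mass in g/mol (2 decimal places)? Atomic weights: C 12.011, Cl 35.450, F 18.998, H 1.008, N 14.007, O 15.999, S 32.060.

First, the molecular formula is C9H12ClF3O2S (counting implicit H from valence).
  C: 9 × 12.011 = 108.099
  Cl: 1 × 35.450 = 35.450
  F: 3 × 18.998 = 56.994
  H: 12 × 1.008 = 12.096
  O: 2 × 15.999 = 31.998
  S: 1 × 32.060 = 32.060
Sum: 9×12.011 + 1×35.450 + 3×18.998 + 12×1.008 + 2×15.999 + 1×32.060 = 276.697 → 276.70 g/mol.

276.70 g/mol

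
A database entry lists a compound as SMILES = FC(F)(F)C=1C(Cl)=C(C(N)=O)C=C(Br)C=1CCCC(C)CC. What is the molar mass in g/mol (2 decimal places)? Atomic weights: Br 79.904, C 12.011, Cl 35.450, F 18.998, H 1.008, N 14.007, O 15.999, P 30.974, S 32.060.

400.66 g/mol

First, the molecular formula is C15H18BrClF3NO (counting implicit H from valence).
  Br: 1 × 79.904 = 79.904
  C: 15 × 12.011 = 180.165
  Cl: 1 × 35.450 = 35.450
  F: 3 × 18.998 = 56.994
  H: 18 × 1.008 = 18.144
  N: 1 × 14.007 = 14.007
  O: 1 × 15.999 = 15.999
Sum: 1×79.904 + 15×12.011 + 1×35.450 + 3×18.998 + 18×1.008 + 1×14.007 + 1×15.999 = 400.663 → 400.66 g/mol.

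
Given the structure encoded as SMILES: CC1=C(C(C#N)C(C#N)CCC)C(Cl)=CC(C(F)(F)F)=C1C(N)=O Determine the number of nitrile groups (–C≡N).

2

The nitrile motif appears at heavy-atom positions 5, 8 in the SMILES.
Other groups present: 1 amide.
Nitrile count: 2.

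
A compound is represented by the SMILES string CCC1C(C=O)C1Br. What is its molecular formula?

Walk through each heavy atom and fill implicit hydrogens from standard valence (C 4, N 3, O 2, S 2, halogen 1):
  atom 1: C, bond orders sum to 1 (valence 4) → 3 H
  atom 2: C, bond orders sum to 2 (valence 4) → 2 H
  atom 3: C, bond orders sum to 3 (valence 4) → 1 H
  atom 4: C, bond orders sum to 3 (valence 4) → 1 H
  atom 5: C, bond orders sum to 3 (valence 4) → 1 H
  atom 6: O, bond orders sum to 2 (valence 2) → 0 H
  atom 7: C, bond orders sum to 3 (valence 4) → 1 H
  atom 8: Br (halogen, monovalent) → 0 H
Totals → C:6, H:9, Br:1, O:1.

C6H9BrO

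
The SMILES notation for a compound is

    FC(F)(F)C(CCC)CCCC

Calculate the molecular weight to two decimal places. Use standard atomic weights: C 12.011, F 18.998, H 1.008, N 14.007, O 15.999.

182.23 g/mol

First, the molecular formula is C9H17F3 (counting implicit H from valence).
  C: 9 × 12.011 = 108.099
  F: 3 × 18.998 = 56.994
  H: 17 × 1.008 = 17.136
Sum: 9×12.011 + 3×18.998 + 17×1.008 = 182.229 → 182.23 g/mol.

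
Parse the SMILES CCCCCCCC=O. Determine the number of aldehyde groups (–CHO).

The aldehyde motif appears at heavy-atom position 8 in the SMILES.
Aldehyde count: 1.

1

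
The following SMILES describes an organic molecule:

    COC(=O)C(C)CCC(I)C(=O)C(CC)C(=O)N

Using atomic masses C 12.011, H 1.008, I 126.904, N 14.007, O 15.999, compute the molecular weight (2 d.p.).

369.20 g/mol

First, the molecular formula is C12H20INO4 (counting implicit H from valence).
  C: 12 × 12.011 = 144.132
  H: 20 × 1.008 = 20.160
  I: 1 × 126.904 = 126.904
  N: 1 × 14.007 = 14.007
  O: 4 × 15.999 = 63.996
Sum: 12×12.011 + 20×1.008 + 1×126.904 + 1×14.007 + 4×15.999 = 369.199 → 369.20 g/mol.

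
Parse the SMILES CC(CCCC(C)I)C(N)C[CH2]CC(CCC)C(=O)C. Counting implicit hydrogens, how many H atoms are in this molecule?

Walk through each heavy atom and fill implicit hydrogens from standard valence (C 4, N 3, O 2, S 2, halogen 1):
  atom 1: C, bond orders sum to 1 (valence 4) → 3 H
  atom 2: C, bond orders sum to 3 (valence 4) → 1 H
  atom 3: C, bond orders sum to 2 (valence 4) → 2 H
  atom 4: C, bond orders sum to 2 (valence 4) → 2 H
  atom 5: C, bond orders sum to 2 (valence 4) → 2 H
  atom 6: C, bond orders sum to 3 (valence 4) → 1 H
  atom 7: C, bond orders sum to 1 (valence 4) → 3 H
  atom 8: I (halogen, monovalent) → 0 H
  atom 9: C, bond orders sum to 3 (valence 4) → 1 H
  atom 10: N, bond orders sum to 1 (valence 3) → 2 H
  atom 11: C, bond orders sum to 2 (valence 4) → 2 H
  atom 12: C with explicit H count 2
  atom 13: C, bond orders sum to 2 (valence 4) → 2 H
  atom 14: C, bond orders sum to 3 (valence 4) → 1 H
  atom 15: C, bond orders sum to 2 (valence 4) → 2 H
  atom 16: C, bond orders sum to 2 (valence 4) → 2 H
  atom 17: C, bond orders sum to 1 (valence 4) → 3 H
  atom 18: C, bond orders sum to 4 (valence 4) → 0 H
  atom 19: O, bond orders sum to 2 (valence 2) → 0 H
  atom 20: C, bond orders sum to 1 (valence 4) → 3 H
Total hydrogens: 34.

34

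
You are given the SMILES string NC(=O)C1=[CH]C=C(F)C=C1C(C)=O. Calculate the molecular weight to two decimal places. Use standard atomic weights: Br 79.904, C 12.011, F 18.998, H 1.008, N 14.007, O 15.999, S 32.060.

181.17 g/mol

First, the molecular formula is C9H8FNO2 (counting implicit H from valence).
  C: 9 × 12.011 = 108.099
  F: 1 × 18.998 = 18.998
  H: 8 × 1.008 = 8.064
  N: 1 × 14.007 = 14.007
  O: 2 × 15.999 = 31.998
Sum: 9×12.011 + 1×18.998 + 8×1.008 + 1×14.007 + 2×15.999 = 181.166 → 181.17 g/mol.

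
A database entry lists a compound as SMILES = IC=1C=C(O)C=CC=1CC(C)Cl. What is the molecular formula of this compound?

C9H10ClIO

Walk through each heavy atom and fill implicit hydrogens from standard valence (C 4, N 3, O 2, S 2, halogen 1):
  atom 1: I (halogen, monovalent) → 0 H
  atom 2: C, bond orders sum to 4 (valence 4) → 0 H
  atom 3: C, bond orders sum to 3 (valence 4) → 1 H
  atom 4: C, bond orders sum to 4 (valence 4) → 0 H
  atom 5: O, bond orders sum to 1 (valence 2) → 1 H
  atom 6: C, bond orders sum to 3 (valence 4) → 1 H
  atom 7: C, bond orders sum to 3 (valence 4) → 1 H
  atom 8: C, bond orders sum to 4 (valence 4) → 0 H
  atom 9: C, bond orders sum to 2 (valence 4) → 2 H
  atom 10: C, bond orders sum to 3 (valence 4) → 1 H
  atom 11: C, bond orders sum to 1 (valence 4) → 3 H
  atom 12: Cl (halogen, monovalent) → 0 H
Totals → C:9, H:10, Cl:1, I:1, O:1.
In Hill order: C9H10ClIO.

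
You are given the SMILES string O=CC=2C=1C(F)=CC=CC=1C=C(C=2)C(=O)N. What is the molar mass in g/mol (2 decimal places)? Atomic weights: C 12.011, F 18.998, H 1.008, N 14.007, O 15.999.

First, the molecular formula is C12H8FNO2 (counting implicit H from valence).
  C: 12 × 12.011 = 144.132
  F: 1 × 18.998 = 18.998
  H: 8 × 1.008 = 8.064
  N: 1 × 14.007 = 14.007
  O: 2 × 15.999 = 31.998
Sum: 12×12.011 + 1×18.998 + 8×1.008 + 1×14.007 + 2×15.999 = 217.199 → 217.20 g/mol.

217.20 g/mol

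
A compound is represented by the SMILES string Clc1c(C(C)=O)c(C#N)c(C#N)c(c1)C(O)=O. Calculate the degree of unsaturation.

10

Molecular formula: C11H5ClN2O3.
DoU = (2C + 2 + N − H − X) / 2, where X is the halogen count and O/S are ignored.
    = (2·11 + 2 + 2 − 5 − 1) / 2 = 20 / 2 = 10.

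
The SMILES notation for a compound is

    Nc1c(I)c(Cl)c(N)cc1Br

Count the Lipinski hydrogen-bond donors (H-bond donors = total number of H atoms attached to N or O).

Donors: find every N or O and count the H atoms it carries.
  atom 1 (N): bond orders sum to 1 → 2 H
  atom 8 (N): bond orders sum to 1 → 2 H
Lipinski HBD = 4.

4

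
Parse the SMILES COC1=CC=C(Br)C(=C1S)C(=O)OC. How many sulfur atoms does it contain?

Scan the SMILES for S atoms (remember two-letter symbols like Cl and Br are single atoms).
Sulfur count: 1.

1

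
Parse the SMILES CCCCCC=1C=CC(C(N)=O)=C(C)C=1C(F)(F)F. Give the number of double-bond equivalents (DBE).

Degree of unsaturation = (number of rings) + (number of π bonds).
Ring closures in the SMILES: 1.
π bonds: 4 double bonds (each 1 DoU) → 4 DoU from unsaturation.
Total DoU = 1 + 4 = 5.

5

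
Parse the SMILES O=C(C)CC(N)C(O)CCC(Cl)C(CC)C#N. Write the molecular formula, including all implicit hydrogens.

Walk through each heavy atom and fill implicit hydrogens from standard valence (C 4, N 3, O 2, S 2, halogen 1):
  atom 1: O, bond orders sum to 2 (valence 2) → 0 H
  atom 2: C, bond orders sum to 4 (valence 4) → 0 H
  atom 3: C, bond orders sum to 1 (valence 4) → 3 H
  atom 4: C, bond orders sum to 2 (valence 4) → 2 H
  atom 5: C, bond orders sum to 3 (valence 4) → 1 H
  atom 6: N, bond orders sum to 1 (valence 3) → 2 H
  atom 7: C, bond orders sum to 3 (valence 4) → 1 H
  atom 8: O, bond orders sum to 1 (valence 2) → 1 H
  atom 9: C, bond orders sum to 2 (valence 4) → 2 H
  atom 10: C, bond orders sum to 2 (valence 4) → 2 H
  atom 11: C, bond orders sum to 3 (valence 4) → 1 H
  atom 12: Cl (halogen, monovalent) → 0 H
  atom 13: C, bond orders sum to 3 (valence 4) → 1 H
  atom 14: C, bond orders sum to 2 (valence 4) → 2 H
  atom 15: C, bond orders sum to 1 (valence 4) → 3 H
  atom 16: C, bond orders sum to 4 (valence 4) → 0 H
  atom 17: N, bond orders sum to 3 (valence 3) → 0 H
Totals → C:12, H:21, Cl:1, N:2, O:2.

C12H21ClN2O2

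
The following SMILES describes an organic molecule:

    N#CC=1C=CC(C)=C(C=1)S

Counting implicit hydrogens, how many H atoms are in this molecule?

7

Walk through each heavy atom and fill implicit hydrogens from standard valence (C 4, N 3, O 2, S 2, halogen 1):
  atom 1: N, bond orders sum to 3 (valence 3) → 0 H
  atom 2: C, bond orders sum to 4 (valence 4) → 0 H
  atom 3: C, bond orders sum to 4 (valence 4) → 0 H
  atom 4: C, bond orders sum to 3 (valence 4) → 1 H
  atom 5: C, bond orders sum to 3 (valence 4) → 1 H
  atom 6: C, bond orders sum to 4 (valence 4) → 0 H
  atom 7: C, bond orders sum to 1 (valence 4) → 3 H
  atom 8: C, bond orders sum to 4 (valence 4) → 0 H
  atom 9: C, bond orders sum to 3 (valence 4) → 1 H
  atom 10: S, bond orders sum to 1 (valence 2) → 1 H
Total hydrogens: 7.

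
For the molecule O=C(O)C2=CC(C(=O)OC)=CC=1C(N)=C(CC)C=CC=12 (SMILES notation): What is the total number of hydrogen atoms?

Walk through each heavy atom and fill implicit hydrogens from standard valence (C 4, N 3, O 2, S 2, halogen 1):
  atom 1: O, bond orders sum to 2 (valence 2) → 0 H
  atom 2: C, bond orders sum to 4 (valence 4) → 0 H
  atom 3: O, bond orders sum to 1 (valence 2) → 1 H
  atom 4: C, bond orders sum to 4 (valence 4) → 0 H
  atom 5: C, bond orders sum to 3 (valence 4) → 1 H
  atom 6: C, bond orders sum to 4 (valence 4) → 0 H
  atom 7: C, bond orders sum to 4 (valence 4) → 0 H
  atom 8: O, bond orders sum to 2 (valence 2) → 0 H
  atom 9: O, bond orders sum to 2 (valence 2) → 0 H
  atom 10: C, bond orders sum to 1 (valence 4) → 3 H
  atom 11: C, bond orders sum to 3 (valence 4) → 1 H
  atom 12: C, bond orders sum to 4 (valence 4) → 0 H
  atom 13: C, bond orders sum to 4 (valence 4) → 0 H
  atom 14: N, bond orders sum to 1 (valence 3) → 2 H
  atom 15: C, bond orders sum to 4 (valence 4) → 0 H
  atom 16: C, bond orders sum to 2 (valence 4) → 2 H
  atom 17: C, bond orders sum to 1 (valence 4) → 3 H
  atom 18: C, bond orders sum to 3 (valence 4) → 1 H
  atom 19: C, bond orders sum to 3 (valence 4) → 1 H
  atom 20: C, bond orders sum to 4 (valence 4) → 0 H
Total hydrogens: 15.

15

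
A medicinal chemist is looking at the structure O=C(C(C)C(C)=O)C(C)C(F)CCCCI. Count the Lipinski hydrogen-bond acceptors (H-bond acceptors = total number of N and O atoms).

2

N atoms: 0; O atoms: 2.
Lipinski HBA = 0 + 2 = 2.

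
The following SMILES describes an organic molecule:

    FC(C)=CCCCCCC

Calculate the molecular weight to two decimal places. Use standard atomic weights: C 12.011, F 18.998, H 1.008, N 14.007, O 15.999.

First, the molecular formula is C9H17F (counting implicit H from valence).
  C: 9 × 12.011 = 108.099
  F: 1 × 18.998 = 18.998
  H: 17 × 1.008 = 17.136
Sum: 9×12.011 + 1×18.998 + 17×1.008 = 144.233 → 144.23 g/mol.

144.23 g/mol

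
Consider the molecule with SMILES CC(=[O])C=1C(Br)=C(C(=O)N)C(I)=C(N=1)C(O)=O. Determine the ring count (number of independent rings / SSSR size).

1

In SMILES, each pair of matching ring-closure digits denotes one ring-closing bond; the number of such bonds equals the number of independent rings.
Ring-closure bonds here: 1.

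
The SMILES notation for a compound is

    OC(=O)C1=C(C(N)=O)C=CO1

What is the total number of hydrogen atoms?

5

Walk through each heavy atom and fill implicit hydrogens from standard valence (C 4, N 3, O 2, S 2, halogen 1):
  atom 1: O, bond orders sum to 1 (valence 2) → 1 H
  atom 2: C, bond orders sum to 4 (valence 4) → 0 H
  atom 3: O, bond orders sum to 2 (valence 2) → 0 H
  atom 4: C, bond orders sum to 4 (valence 4) → 0 H
  atom 5: C, bond orders sum to 4 (valence 4) → 0 H
  atom 6: C, bond orders sum to 4 (valence 4) → 0 H
  atom 7: N, bond orders sum to 1 (valence 3) → 2 H
  atom 8: O, bond orders sum to 2 (valence 2) → 0 H
  atom 9: C, bond orders sum to 3 (valence 4) → 1 H
  atom 10: C, bond orders sum to 3 (valence 4) → 1 H
  atom 11: O, bond orders sum to 2 (valence 2) → 0 H
Total hydrogens: 5.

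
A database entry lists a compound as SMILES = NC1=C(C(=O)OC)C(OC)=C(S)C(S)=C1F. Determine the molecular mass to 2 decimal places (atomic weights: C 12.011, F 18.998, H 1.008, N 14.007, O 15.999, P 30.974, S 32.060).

263.30 g/mol

First, the molecular formula is C9H10FNO3S2 (counting implicit H from valence).
  C: 9 × 12.011 = 108.099
  F: 1 × 18.998 = 18.998
  H: 10 × 1.008 = 10.080
  N: 1 × 14.007 = 14.007
  O: 3 × 15.999 = 47.997
  S: 2 × 32.060 = 64.120
Sum: 9×12.011 + 1×18.998 + 10×1.008 + 1×14.007 + 3×15.999 + 2×32.060 = 263.301 → 263.30 g/mol.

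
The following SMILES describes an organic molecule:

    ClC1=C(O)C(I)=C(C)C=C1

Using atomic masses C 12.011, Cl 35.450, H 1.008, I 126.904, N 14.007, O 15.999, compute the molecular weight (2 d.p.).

First, the molecular formula is C7H6ClIO (counting implicit H from valence).
  C: 7 × 12.011 = 84.077
  Cl: 1 × 35.450 = 35.450
  H: 6 × 1.008 = 6.048
  I: 1 × 126.904 = 126.904
  O: 1 × 15.999 = 15.999
Sum: 7×12.011 + 1×35.450 + 6×1.008 + 1×126.904 + 1×15.999 = 268.478 → 268.48 g/mol.

268.48 g/mol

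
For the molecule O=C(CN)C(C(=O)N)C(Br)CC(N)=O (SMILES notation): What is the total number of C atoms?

Count every carbon token in the SMILES (each C, including those in ring-closure positions and inside branches).
Carbon count: 7.

7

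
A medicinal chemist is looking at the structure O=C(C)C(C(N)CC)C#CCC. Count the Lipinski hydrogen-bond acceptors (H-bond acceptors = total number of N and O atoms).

N atoms: 1; O atoms: 1.
Lipinski HBA = 1 + 1 = 2.

2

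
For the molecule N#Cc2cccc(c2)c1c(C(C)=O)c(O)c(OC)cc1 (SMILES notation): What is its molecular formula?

Walk through each heavy atom and fill implicit hydrogens from standard valence (C 4, N 3, O 2, S 2, halogen 1); for lowercase aromatic atoms, an aromatic c carries 1 H when it has two neighbours and 0 H with three, and aromatic n carries 0 H:
  atom 1: N, bond orders sum to 3 (valence 3) → 0 H
  atom 2: C, bond orders sum to 4 (valence 4) → 0 H
  atom 3: aromatic c, 3 neighbours → 0 H
  atom 4: aromatic c, 2 neighbours → 1 H
  atom 5: aromatic c, 2 neighbours → 1 H
  atom 6: aromatic c, 2 neighbours → 1 H
  atom 7: aromatic c, 3 neighbours → 0 H
  atom 8: aromatic c, 2 neighbours → 1 H
  atom 9: aromatic c, 3 neighbours → 0 H
  atom 10: aromatic c, 3 neighbours → 0 H
  atom 11: C, bond orders sum to 4 (valence 4) → 0 H
  atom 12: C, bond orders sum to 1 (valence 4) → 3 H
  atom 13: O, bond orders sum to 2 (valence 2) → 0 H
  atom 14: aromatic c, 3 neighbours → 0 H
  atom 15: O, bond orders sum to 1 (valence 2) → 1 H
  atom 16: aromatic c, 3 neighbours → 0 H
  atom 17: O, bond orders sum to 2 (valence 2) → 0 H
  atom 18: C, bond orders sum to 1 (valence 4) → 3 H
  atom 19: aromatic c, 2 neighbours → 1 H
  atom 20: aromatic c, 2 neighbours → 1 H
Totals → C:16, H:13, N:1, O:3.

C16H13NO3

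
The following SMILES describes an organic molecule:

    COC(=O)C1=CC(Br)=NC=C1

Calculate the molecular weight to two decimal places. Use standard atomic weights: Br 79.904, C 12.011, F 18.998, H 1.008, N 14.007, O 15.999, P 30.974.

First, the molecular formula is C7H6BrNO2 (counting implicit H from valence).
  Br: 1 × 79.904 = 79.904
  C: 7 × 12.011 = 84.077
  H: 6 × 1.008 = 6.048
  N: 1 × 14.007 = 14.007
  O: 2 × 15.999 = 31.998
Sum: 1×79.904 + 7×12.011 + 6×1.008 + 1×14.007 + 2×15.999 = 216.034 → 216.03 g/mol.

216.03 g/mol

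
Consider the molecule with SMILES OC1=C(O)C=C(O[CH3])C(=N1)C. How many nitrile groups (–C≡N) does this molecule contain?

Scan the SMILES for the nitrile motif — none present.
Groups that are present: 1 ether, 2 hydroxyl.

0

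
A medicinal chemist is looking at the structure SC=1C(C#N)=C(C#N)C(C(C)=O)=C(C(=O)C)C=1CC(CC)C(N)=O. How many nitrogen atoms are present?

3

Scan the SMILES for N atoms (remember two-letter symbols like Cl and Br are single atoms).
Nitrogen count: 3.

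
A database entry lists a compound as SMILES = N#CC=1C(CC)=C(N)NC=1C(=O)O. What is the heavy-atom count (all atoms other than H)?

Every atom symbol written in the SMILES (organic subset) is one heavy atom; implicit H are not written.
Heavy atoms by element → C:8, N:3, O:2.
Total: 13.

13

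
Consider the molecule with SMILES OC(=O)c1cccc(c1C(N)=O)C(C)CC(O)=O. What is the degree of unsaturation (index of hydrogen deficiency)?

7

Molecular formula: C12H13NO5.
DoU = (2C + 2 + N − H − X) / 2, where X is the halogen count and O/S are ignored.
    = (2·12 + 2 + 1 − 13 − 0) / 2 = 14 / 2 = 7.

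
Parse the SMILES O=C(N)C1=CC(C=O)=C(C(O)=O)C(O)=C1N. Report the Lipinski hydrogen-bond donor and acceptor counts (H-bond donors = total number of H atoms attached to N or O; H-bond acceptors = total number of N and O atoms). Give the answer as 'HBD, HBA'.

Donors: find every N or O and count the H atoms it carries.
  atom 1 (O): bond orders sum to 2 → 0 H
  atom 3 (N): bond orders sum to 1 → 2 H
  atom 8 (O): bond orders sum to 2 → 0 H
  atom 11 (O): bond orders sum to 1 → 1 H
  atom 12 (O): bond orders sum to 2 → 0 H
  atom 14 (O): bond orders sum to 1 → 1 H
  atom 16 (N): bond orders sum to 1 → 2 H
Lipinski HBD = 6.
Acceptors: N atoms = 2, O atoms = 5 → HBA = 7.

6, 7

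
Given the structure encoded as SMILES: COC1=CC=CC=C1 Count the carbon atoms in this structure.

7

Count every carbon token in the SMILES (each C, including those in ring-closure positions and inside branches).
Carbon count: 7.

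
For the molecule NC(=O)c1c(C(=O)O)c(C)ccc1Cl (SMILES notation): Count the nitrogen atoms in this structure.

Scan the SMILES for N atoms (remember two-letter symbols like Cl and Br are single atoms).
Nitrogen count: 1.

1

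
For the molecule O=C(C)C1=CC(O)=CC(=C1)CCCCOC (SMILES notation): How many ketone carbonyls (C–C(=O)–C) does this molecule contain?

The ketone motif appears at heavy-atom position 2 in the SMILES.
Other groups present: 1 ether, 1 hydroxyl.
Ketone count: 1.

1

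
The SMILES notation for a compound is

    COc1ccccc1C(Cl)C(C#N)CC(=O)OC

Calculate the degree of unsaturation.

7

Molecular formula: C13H14ClNO3.
DoU = (2C + 2 + N − H − X) / 2, where X is the halogen count and O/S are ignored.
    = (2·13 + 2 + 1 − 14 − 1) / 2 = 14 / 2 = 7.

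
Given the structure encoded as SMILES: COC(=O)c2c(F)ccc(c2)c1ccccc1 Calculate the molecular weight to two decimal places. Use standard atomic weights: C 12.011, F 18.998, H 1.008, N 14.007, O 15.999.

First, the molecular formula is C14H11FO2 (counting implicit H from valence).
  C: 14 × 12.011 = 168.154
  F: 1 × 18.998 = 18.998
  H: 11 × 1.008 = 11.088
  O: 2 × 15.999 = 31.998
Sum: 14×12.011 + 1×18.998 + 11×1.008 + 2×15.999 = 230.238 → 230.24 g/mol.

230.24 g/mol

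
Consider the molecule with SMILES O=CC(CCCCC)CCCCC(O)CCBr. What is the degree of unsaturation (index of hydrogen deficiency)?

Degree of unsaturation = (number of rings) + (number of π bonds).
Ring closures in the SMILES: 0.
π bonds: 1 double bond (each 1 DoU) → 1 DoU from unsaturation.
Total DoU = 0 + 1 = 1.

1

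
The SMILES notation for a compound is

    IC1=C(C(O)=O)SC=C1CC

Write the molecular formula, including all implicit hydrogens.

C7H7IO2S

Walk through each heavy atom and fill implicit hydrogens from standard valence (C 4, N 3, O 2, S 2, halogen 1):
  atom 1: I (halogen, monovalent) → 0 H
  atom 2: C, bond orders sum to 4 (valence 4) → 0 H
  atom 3: C, bond orders sum to 4 (valence 4) → 0 H
  atom 4: C, bond orders sum to 4 (valence 4) → 0 H
  atom 5: O, bond orders sum to 1 (valence 2) → 1 H
  atom 6: O, bond orders sum to 2 (valence 2) → 0 H
  atom 7: S, bond orders sum to 2 (valence 2) → 0 H
  atom 8: C, bond orders sum to 3 (valence 4) → 1 H
  atom 9: C, bond orders sum to 4 (valence 4) → 0 H
  atom 10: C, bond orders sum to 2 (valence 4) → 2 H
  atom 11: C, bond orders sum to 1 (valence 4) → 3 H
Totals → C:7, H:7, I:1, O:2, S:1.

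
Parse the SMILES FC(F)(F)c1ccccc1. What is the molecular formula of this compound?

Walk through each heavy atom and fill implicit hydrogens from standard valence (C 4, N 3, O 2, S 2, halogen 1); for lowercase aromatic atoms, an aromatic c carries 1 H when it has two neighbours and 0 H with three, and aromatic n carries 0 H:
  atom 1: F (halogen, monovalent) → 0 H
  atom 2: C, bond orders sum to 4 (valence 4) → 0 H
  atom 3: F (halogen, monovalent) → 0 H
  atom 4: F (halogen, monovalent) → 0 H
  atom 5: aromatic c, 3 neighbours → 0 H
  atom 6: aromatic c, 2 neighbours → 1 H
  atom 7: aromatic c, 2 neighbours → 1 H
  atom 8: aromatic c, 2 neighbours → 1 H
  atom 9: aromatic c, 2 neighbours → 1 H
  atom 10: aromatic c, 2 neighbours → 1 H
Totals → C:7, H:5, F:3.
In Hill order: C7H5F3.

C7H5F3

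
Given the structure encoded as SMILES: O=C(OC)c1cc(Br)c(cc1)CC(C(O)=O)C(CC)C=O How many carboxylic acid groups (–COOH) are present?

1

The carboxylic acid motif appears at heavy-atom position 14 in the SMILES.
Other groups present: 1 aldehyde, 1 ester.
Carboxylic acid count: 1.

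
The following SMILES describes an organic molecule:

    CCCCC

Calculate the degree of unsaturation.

0

Degree of unsaturation = (number of rings) + (number of π bonds).
Ring closures in the SMILES: 0.
π bonds: none → 0 DoU from unsaturation.
Total DoU = 0 + 0 = 0.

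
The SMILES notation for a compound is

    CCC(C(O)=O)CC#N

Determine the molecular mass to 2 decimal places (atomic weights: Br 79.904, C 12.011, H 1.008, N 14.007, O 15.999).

First, the molecular formula is C6H9NO2 (counting implicit H from valence).
  C: 6 × 12.011 = 72.066
  H: 9 × 1.008 = 9.072
  N: 1 × 14.007 = 14.007
  O: 2 × 15.999 = 31.998
Sum: 6×12.011 + 9×1.008 + 1×14.007 + 2×15.999 = 127.143 → 127.14 g/mol.

127.14 g/mol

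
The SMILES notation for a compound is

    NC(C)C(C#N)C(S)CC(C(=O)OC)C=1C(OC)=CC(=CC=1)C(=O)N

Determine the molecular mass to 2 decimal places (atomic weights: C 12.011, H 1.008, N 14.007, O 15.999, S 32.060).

First, the molecular formula is C17H23N3O4S (counting implicit H from valence).
  C: 17 × 12.011 = 204.187
  H: 23 × 1.008 = 23.184
  N: 3 × 14.007 = 42.021
  O: 4 × 15.999 = 63.996
  S: 1 × 32.060 = 32.060
Sum: 17×12.011 + 23×1.008 + 3×14.007 + 4×15.999 + 1×32.060 = 365.448 → 365.45 g/mol.

365.45 g/mol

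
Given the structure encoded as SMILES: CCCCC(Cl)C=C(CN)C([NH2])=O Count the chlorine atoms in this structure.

Scan the SMILES for Cl atoms (remember two-letter symbols like Cl and Br are single atoms).
Chlorine count: 1.

1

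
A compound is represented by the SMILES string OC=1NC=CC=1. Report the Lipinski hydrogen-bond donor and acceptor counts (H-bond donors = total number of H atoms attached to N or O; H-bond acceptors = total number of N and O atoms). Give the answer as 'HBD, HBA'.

2, 2

Donors: find every N or O and count the H atoms it carries.
  atom 1 (O): bond orders sum to 1 → 1 H
  atom 3 (N): bond orders sum to 2 → 1 H
Lipinski HBD = 2.
Acceptors: N atoms = 1, O atoms = 1 → HBA = 2.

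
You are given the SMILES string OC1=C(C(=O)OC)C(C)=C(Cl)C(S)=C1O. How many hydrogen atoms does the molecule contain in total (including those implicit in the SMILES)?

Walk through each heavy atom and fill implicit hydrogens from standard valence (C 4, N 3, O 2, S 2, halogen 1):
  atom 1: O, bond orders sum to 1 (valence 2) → 1 H
  atom 2: C, bond orders sum to 4 (valence 4) → 0 H
  atom 3: C, bond orders sum to 4 (valence 4) → 0 H
  atom 4: C, bond orders sum to 4 (valence 4) → 0 H
  atom 5: O, bond orders sum to 2 (valence 2) → 0 H
  atom 6: O, bond orders sum to 2 (valence 2) → 0 H
  atom 7: C, bond orders sum to 1 (valence 4) → 3 H
  atom 8: C, bond orders sum to 4 (valence 4) → 0 H
  atom 9: C, bond orders sum to 1 (valence 4) → 3 H
  atom 10: C, bond orders sum to 4 (valence 4) → 0 H
  atom 11: Cl (halogen, monovalent) → 0 H
  atom 12: C, bond orders sum to 4 (valence 4) → 0 H
  atom 13: S, bond orders sum to 1 (valence 2) → 1 H
  atom 14: C, bond orders sum to 4 (valence 4) → 0 H
  atom 15: O, bond orders sum to 1 (valence 2) → 1 H
Total hydrogens: 9.

9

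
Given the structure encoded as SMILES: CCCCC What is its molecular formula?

C5H12

Walk through each heavy atom and fill implicit hydrogens from standard valence (C 4, N 3, O 2, S 2, halogen 1):
  atom 1: C, bond orders sum to 1 (valence 4) → 3 H
  atom 2: C, bond orders sum to 2 (valence 4) → 2 H
  atom 3: C, bond orders sum to 2 (valence 4) → 2 H
  atom 4: C, bond orders sum to 2 (valence 4) → 2 H
  atom 5: C, bond orders sum to 1 (valence 4) → 3 H
Totals → C:5, H:12.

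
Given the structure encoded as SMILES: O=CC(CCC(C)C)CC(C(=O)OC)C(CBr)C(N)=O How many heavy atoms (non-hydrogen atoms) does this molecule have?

Every atom symbol written in the SMILES (organic subset) is one heavy atom; implicit H are not written.
Heavy atoms by element → Br:1, C:14, N:1, O:4.
Total: 20.

20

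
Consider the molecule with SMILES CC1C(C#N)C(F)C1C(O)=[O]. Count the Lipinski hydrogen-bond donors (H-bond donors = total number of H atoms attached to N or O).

Donors: find every N or O and count the H atoms it carries.
  atom 5 (N): bond orders sum to 3 → 0 H
  atom 10 (O): bond orders sum to 1 → 1 H
  atom 11 (O): bond orders sum to 2 → 0 H
Lipinski HBD = 1.

1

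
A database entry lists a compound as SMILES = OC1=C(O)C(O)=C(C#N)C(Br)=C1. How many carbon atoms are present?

Count every carbon token in the SMILES (each C, including those in ring-closure positions and inside branches).
Carbon count: 7.

7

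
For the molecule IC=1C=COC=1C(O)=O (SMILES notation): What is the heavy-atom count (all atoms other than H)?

9

Every atom symbol written in the SMILES (organic subset) is one heavy atom; implicit H are not written.
Heavy atoms by element → C:5, I:1, O:3.
Total: 9.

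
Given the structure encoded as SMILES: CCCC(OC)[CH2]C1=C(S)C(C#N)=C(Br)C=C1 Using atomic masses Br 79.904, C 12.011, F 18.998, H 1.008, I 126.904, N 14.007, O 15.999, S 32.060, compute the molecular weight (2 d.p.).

First, the molecular formula is C13H16BrNOS (counting implicit H from valence).
  Br: 1 × 79.904 = 79.904
  C: 13 × 12.011 = 156.143
  H: 16 × 1.008 = 16.128
  N: 1 × 14.007 = 14.007
  O: 1 × 15.999 = 15.999
  S: 1 × 32.060 = 32.060
Sum: 1×79.904 + 13×12.011 + 16×1.008 + 1×14.007 + 1×15.999 + 1×32.060 = 314.241 → 314.24 g/mol.

314.24 g/mol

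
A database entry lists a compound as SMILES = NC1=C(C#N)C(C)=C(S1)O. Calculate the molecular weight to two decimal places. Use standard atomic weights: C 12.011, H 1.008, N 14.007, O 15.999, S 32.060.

First, the molecular formula is C6H6N2OS (counting implicit H from valence).
  C: 6 × 12.011 = 72.066
  H: 6 × 1.008 = 6.048
  N: 2 × 14.007 = 28.014
  O: 1 × 15.999 = 15.999
  S: 1 × 32.060 = 32.060
Sum: 6×12.011 + 6×1.008 + 2×14.007 + 1×15.999 + 1×32.060 = 154.187 → 154.19 g/mol.

154.19 g/mol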